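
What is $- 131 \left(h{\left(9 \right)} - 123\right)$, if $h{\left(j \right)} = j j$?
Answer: $5502$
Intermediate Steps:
$h{\left(j \right)} = j^{2}$
$- 131 \left(h{\left(9 \right)} - 123\right) = - 131 \left(9^{2} - 123\right) = - 131 \left(81 - 123\right) = \left(-131\right) \left(-42\right) = 5502$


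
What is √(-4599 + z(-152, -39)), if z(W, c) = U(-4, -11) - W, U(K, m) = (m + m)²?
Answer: I*√3963 ≈ 62.952*I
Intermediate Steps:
U(K, m) = 4*m² (U(K, m) = (2*m)² = 4*m²)
z(W, c) = 484 - W (z(W, c) = 4*(-11)² - W = 4*121 - W = 484 - W)
√(-4599 + z(-152, -39)) = √(-4599 + (484 - 1*(-152))) = √(-4599 + (484 + 152)) = √(-4599 + 636) = √(-3963) = I*√3963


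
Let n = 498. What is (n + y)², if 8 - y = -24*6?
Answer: 422500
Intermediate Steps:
y = 152 (y = 8 - (-24)*6 = 8 - 1*(-144) = 8 + 144 = 152)
(n + y)² = (498 + 152)² = 650² = 422500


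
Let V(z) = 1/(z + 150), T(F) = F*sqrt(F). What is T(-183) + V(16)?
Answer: 1/166 - 183*I*sqrt(183) ≈ 0.0060241 - 2475.6*I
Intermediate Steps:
T(F) = F**(3/2)
V(z) = 1/(150 + z)
T(-183) + V(16) = (-183)**(3/2) + 1/(150 + 16) = -183*I*sqrt(183) + 1/166 = 1/166 - 183*I*sqrt(183)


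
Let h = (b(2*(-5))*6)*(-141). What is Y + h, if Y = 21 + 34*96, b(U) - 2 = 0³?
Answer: 1593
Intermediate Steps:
b(U) = 2 (b(U) = 2 + 0³ = 2 + 0 = 2)
Y = 3285 (Y = 21 + 3264 = 3285)
h = -1692 (h = (2*6)*(-141) = 12*(-141) = -1692)
Y + h = 3285 - 1692 = 1593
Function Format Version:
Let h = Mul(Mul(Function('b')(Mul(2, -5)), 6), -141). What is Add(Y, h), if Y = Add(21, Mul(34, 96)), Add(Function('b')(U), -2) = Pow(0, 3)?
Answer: 1593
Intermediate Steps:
Function('b')(U) = 2 (Function('b')(U) = Add(2, Pow(0, 3)) = Add(2, 0) = 2)
Y = 3285 (Y = Add(21, 3264) = 3285)
h = -1692 (h = Mul(Mul(2, 6), -141) = Mul(12, -141) = -1692)
Add(Y, h) = Add(3285, -1692) = 1593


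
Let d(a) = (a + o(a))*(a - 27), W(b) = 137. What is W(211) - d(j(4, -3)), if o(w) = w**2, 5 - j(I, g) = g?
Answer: 1505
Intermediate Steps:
j(I, g) = 5 - g
d(a) = (-27 + a)*(a + a**2) (d(a) = (a + a**2)*(a - 27) = (a + a**2)*(-27 + a) = (-27 + a)*(a + a**2))
W(211) - d(j(4, -3)) = 137 - (5 - 1*(-3))*(-27 + (5 - 1*(-3))**2 - 26*(5 - 1*(-3))) = 137 - (5 + 3)*(-27 + (5 + 3)**2 - 26*(5 + 3)) = 137 - 8*(-27 + 8**2 - 26*8) = 137 - 8*(-27 + 64 - 208) = 137 - 8*(-171) = 137 - 1*(-1368) = 137 + 1368 = 1505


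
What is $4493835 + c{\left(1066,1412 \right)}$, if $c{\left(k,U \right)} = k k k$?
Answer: $1215849331$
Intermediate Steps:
$c{\left(k,U \right)} = k^{3}$ ($c{\left(k,U \right)} = k^{2} k = k^{3}$)
$4493835 + c{\left(1066,1412 \right)} = 4493835 + 1066^{3} = 4493835 + 1211355496 = 1215849331$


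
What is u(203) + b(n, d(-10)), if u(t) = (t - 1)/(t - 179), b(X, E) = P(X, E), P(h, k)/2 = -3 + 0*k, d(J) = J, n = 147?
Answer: 29/12 ≈ 2.4167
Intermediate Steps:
P(h, k) = -6 (P(h, k) = 2*(-3 + 0*k) = 2*(-3 + 0) = 2*(-3) = -6)
b(X, E) = -6
u(t) = (-1 + t)/(-179 + t)
u(203) + b(n, d(-10)) = (-1 + 203)/(-179 + 203) - 6 = 202/24 - 6 = (1/24)*202 - 6 = 101/12 - 6 = 29/12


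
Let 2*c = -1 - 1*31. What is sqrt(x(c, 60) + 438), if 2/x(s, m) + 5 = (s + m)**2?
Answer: 2*sqrt(408300295)/1931 ≈ 20.928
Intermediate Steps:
c = -16 (c = (-1 - 1*31)/2 = (-1 - 31)/2 = (1/2)*(-32) = -16)
x(s, m) = 2/(-5 + (m + s)**2) (x(s, m) = 2/(-5 + (s + m)**2) = 2/(-5 + (m + s)**2))
sqrt(x(c, 60) + 438) = sqrt(2/(-5 + (60 - 16)**2) + 438) = sqrt(2/(-5 + 44**2) + 438) = sqrt(2/(-5 + 1936) + 438) = sqrt(2/1931 + 438) = sqrt(845780/1931) = 2*sqrt(408300295)/1931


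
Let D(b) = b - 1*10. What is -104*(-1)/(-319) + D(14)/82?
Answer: -3626/13079 ≈ -0.27724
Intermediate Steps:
D(b) = -10 + b (D(b) = b - 10 = -10 + b)
-104*(-1)/(-319) + D(14)/82 = -104*(-1)/(-319) + (-10 + 14)/82 = 104*(-1/319) + 4*(1/82) = -104/319 + 2/41 = -3626/13079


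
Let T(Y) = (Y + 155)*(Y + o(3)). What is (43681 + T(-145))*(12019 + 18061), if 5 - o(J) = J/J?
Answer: 1271511680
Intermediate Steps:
o(J) = 4 (o(J) = 5 - J/J = 5 - 1*1 = 5 - 1 = 4)
T(Y) = (4 + Y)*(155 + Y) (T(Y) = (Y + 155)*(Y + 4) = (155 + Y)*(4 + Y) = (4 + Y)*(155 + Y))
(43681 + T(-145))*(12019 + 18061) = (43681 + (620 + (-145)**2 + 159*(-145)))*(12019 + 18061) = (43681 + (620 + 21025 - 23055))*30080 = (43681 - 1410)*30080 = 42271*30080 = 1271511680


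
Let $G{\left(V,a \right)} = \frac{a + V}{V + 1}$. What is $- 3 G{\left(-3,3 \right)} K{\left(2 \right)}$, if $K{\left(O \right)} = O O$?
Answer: $0$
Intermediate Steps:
$G{\left(V,a \right)} = \frac{V + a}{1 + V}$
$K{\left(O \right)} = O^{2}$
$- 3 G{\left(-3,3 \right)} K{\left(2 \right)} = - 3 \frac{-3 + 3}{1 - 3} \cdot 2^{2} = - 3 \frac{1}{-2} \cdot 0 \cdot 4 = - 3 \left(\left(- \frac{1}{2}\right) 0\right) 4 = \left(-3\right) 0 \cdot 4 = 0 \cdot 4 = 0$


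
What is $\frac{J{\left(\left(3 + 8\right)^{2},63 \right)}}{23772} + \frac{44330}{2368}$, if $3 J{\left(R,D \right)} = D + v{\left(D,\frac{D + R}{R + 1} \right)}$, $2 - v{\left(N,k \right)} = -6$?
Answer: $\frac{395200801}{21109536} \approx 18.721$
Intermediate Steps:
$v{\left(N,k \right)} = 8$ ($v{\left(N,k \right)} = 2 - -6 = 2 + 6 = 8$)
$J{\left(R,D \right)} = \frac{8}{3} + \frac{D}{3}$ ($J{\left(R,D \right)} = \frac{D + 8}{3} = \frac{8 + D}{3} = \frac{8}{3} + \frac{D}{3}$)
$\frac{J{\left(\left(3 + 8\right)^{2},63 \right)}}{23772} + \frac{44330}{2368} = \frac{\frac{8}{3} + \frac{1}{3} \cdot 63}{23772} + \frac{44330}{2368} = \left(\frac{8}{3} + 21\right) \frac{1}{23772} + 44330 \cdot \frac{1}{2368} = \frac{71}{3} \cdot \frac{1}{23772} + \frac{22165}{1184} = \frac{71}{71316} + \frac{22165}{1184} = \frac{395200801}{21109536}$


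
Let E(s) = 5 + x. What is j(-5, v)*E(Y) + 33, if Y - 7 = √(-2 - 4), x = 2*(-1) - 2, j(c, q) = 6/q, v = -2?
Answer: 30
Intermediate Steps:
x = -4 (x = -2 - 2 = -4)
Y = 7 + I*√6 (Y = 7 + √(-2 - 4) = 7 + √(-6) = 7 + I*√6 ≈ 7.0 + 2.4495*I)
E(s) = 1 (E(s) = 5 - 4 = 1)
j(-5, v)*E(Y) + 33 = (6/(-2))*1 + 33 = (6*(-½))*1 + 33 = -3*1 + 33 = -3 + 33 = 30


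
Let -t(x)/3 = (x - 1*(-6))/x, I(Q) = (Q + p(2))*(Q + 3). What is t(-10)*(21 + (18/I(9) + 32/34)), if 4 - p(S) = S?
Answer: -24771/935 ≈ -26.493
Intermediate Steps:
p(S) = 4 - S
I(Q) = (2 + Q)*(3 + Q) (I(Q) = (Q + (4 - 1*2))*(Q + 3) = (Q + (4 - 2))*(3 + Q) = (Q + 2)*(3 + Q) = (2 + Q)*(3 + Q))
t(x) = -3*(6 + x)/x (t(x) = -3*(x - 1*(-6))/x = -3*(x + 6)/x = -3*(6 + x)/x)
t(-10)*(21 + (18/I(9) + 32/34)) = (-3 - 18/(-10))*(21 + (18/(6 + 9² + 5*9) + 32/34)) = (-3 - 18*(-⅒))*(21 + (18/(6 + 81 + 45) + 32*(1/34))) = (-3 + 9/5)*(21 + (18/132 + 16/17)) = -6*(21 + (18*(1/132) + 16/17))/5 = -6*(21 + (3/22 + 16/17))/5 = -6*(21 + 403/374)/5 = -6/5*8257/374 = -24771/935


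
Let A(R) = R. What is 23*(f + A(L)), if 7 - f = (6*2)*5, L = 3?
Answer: -1150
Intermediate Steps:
f = -53 (f = 7 - 6*2*5 = 7 - 12*5 = 7 - 1*60 = 7 - 60 = -53)
23*(f + A(L)) = 23*(-53 + 3) = 23*(-50) = -1150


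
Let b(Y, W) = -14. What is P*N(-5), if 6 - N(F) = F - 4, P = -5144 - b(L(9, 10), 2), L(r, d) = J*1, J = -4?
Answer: -76950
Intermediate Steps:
L(r, d) = -4 (L(r, d) = -4*1 = -4)
P = -5130 (P = -5144 - 1*(-14) = -5144 + 14 = -5130)
N(F) = 10 - F (N(F) = 6 - (F - 4) = 6 - (-4 + F) = 6 + (4 - F) = 10 - F)
P*N(-5) = -5130*(10 - 1*(-5)) = -5130*(10 + 5) = -5130*15 = -76950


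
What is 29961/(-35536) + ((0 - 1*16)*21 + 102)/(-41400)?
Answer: -17112083/20433200 ≈ -0.83746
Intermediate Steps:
29961/(-35536) + ((0 - 1*16)*21 + 102)/(-41400) = 29961*(-1/35536) + ((0 - 16)*21 + 102)*(-1/41400) = -29961/35536 + (-16*21 + 102)*(-1/41400) = -29961/35536 + (-336 + 102)*(-1/41400) = -29961/35536 - 234*(-1/41400) = -29961/35536 + 13/2300 = -17112083/20433200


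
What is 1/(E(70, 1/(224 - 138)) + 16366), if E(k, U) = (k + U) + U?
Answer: 43/706749 ≈ 6.0842e-5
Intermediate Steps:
E(k, U) = k + 2*U (E(k, U) = (U + k) + U = k + 2*U)
1/(E(70, 1/(224 - 138)) + 16366) = 1/((70 + 2/(224 - 138)) + 16366) = 1/((70 + 2/86) + 16366) = 1/((70 + 2*(1/86)) + 16366) = 1/((70 + 1/43) + 16366) = 1/(3011/43 + 16366) = 1/(706749/43) = 43/706749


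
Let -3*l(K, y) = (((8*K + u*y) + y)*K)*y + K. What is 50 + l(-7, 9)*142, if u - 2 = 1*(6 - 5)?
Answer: -177776/3 ≈ -59259.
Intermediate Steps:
u = 3 (u = 2 + 1*(6 - 5) = 2 + 1*1 = 2 + 1 = 3)
l(K, y) = -K/3 - K*y*(4*y + 8*K)/3 (l(K, y) = -((((8*K + 3*y) + y)*K)*y + K)/3 = -((((3*y + 8*K) + y)*K)*y + K)/3 = -(((4*y + 8*K)*K)*y + K)/3 = -((K*(4*y + 8*K))*y + K)/3 = -(K*y*(4*y + 8*K) + K)/3 = -(K + K*y*(4*y + 8*K))/3 = -K/3 - K*y*(4*y + 8*K)/3)
50 + l(-7, 9)*142 = 50 - ⅓*(-7)*(1 + 4*9² + 8*(-7)*9)*142 = 50 - ⅓*(-7)*(1 + 4*81 - 504)*142 = 50 - ⅓*(-7)*(1 + 324 - 504)*142 = 50 - ⅓*(-7)*(-179)*142 = 50 - 1253/3*142 = 50 - 177926/3 = -177776/3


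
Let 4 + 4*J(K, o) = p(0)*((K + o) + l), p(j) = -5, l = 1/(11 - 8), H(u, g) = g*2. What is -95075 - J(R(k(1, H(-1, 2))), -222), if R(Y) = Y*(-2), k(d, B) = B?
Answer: -1144333/12 ≈ -95361.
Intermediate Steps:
H(u, g) = 2*g
l = 1/3 ≈ 0.33333
R(Y) = -2*Y
J(K, o) = -17/12 - 5*K/4 - 5*o/4 (J(K, o) = -1 + (-5*((K + o) + 1/3))/4 = -1 + (-5*(1/3 + K + o))/4 = -1 + (-5/3 - 5*K - 5*o)/4 = -1 + (-5/12 - 5*K/4 - 5*o/4) = -17/12 - 5*K/4 - 5*o/4)
-95075 - J(R(k(1, H(-1, 2))), -222) = -95075 - (-17/12 - (-5)*2*2/2 - 5/4*(-222)) = -95075 - (-17/12 - (-5)*4/2 + 555/2) = -95075 - (-17/12 - 5/4*(-8) + 555/2) = -95075 - (-17/12 + 10 + 555/2) = -95075 - 1*3433/12 = -95075 - 3433/12 = -1144333/12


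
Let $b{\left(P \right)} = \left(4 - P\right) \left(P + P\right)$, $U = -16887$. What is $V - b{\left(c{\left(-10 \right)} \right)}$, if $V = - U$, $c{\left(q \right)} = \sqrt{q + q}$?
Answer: $16847 - 16 i \sqrt{5} \approx 16847.0 - 35.777 i$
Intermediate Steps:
$c{\left(q \right)} = \sqrt{2} \sqrt{q}$ ($c{\left(q \right)} = \sqrt{2 q} = \sqrt{2} \sqrt{q}$)
$b{\left(P \right)} = 2 P \left(4 - P\right)$ ($b{\left(P \right)} = \left(4 - P\right) 2 P = 2 P \left(4 - P\right)$)
$V = 16887$ ($V = \left(-1\right) \left(-16887\right) = 16887$)
$V - b{\left(c{\left(-10 \right)} \right)} = 16887 - 2 \sqrt{2} \sqrt{-10} \left(4 - \sqrt{2} \sqrt{-10}\right) = 16887 - 2 \sqrt{2} i \sqrt{10} \left(4 - \sqrt{2} i \sqrt{10}\right) = 16887 - 2 \cdot 2 i \sqrt{5} \left(4 - 2 i \sqrt{5}\right) = 16887 - 4 i \sqrt{5} \left(4 - 2 i \sqrt{5}\right)$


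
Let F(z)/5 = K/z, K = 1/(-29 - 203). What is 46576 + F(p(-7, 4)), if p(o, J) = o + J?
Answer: 32416901/696 ≈ 46576.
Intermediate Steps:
K = -1/232 (K = 1/(-232) = -1/232 ≈ -0.0043103)
p(o, J) = J + o
F(z) = -5/(232*z) (F(z) = 5*(-1/(232*z)) = -5/(232*z))
46576 + F(p(-7, 4)) = 46576 - 5/(232*(4 - 7)) = 46576 - 5/232/(-3) = 46576 - 5/232*(-1/3) = 46576 + 5/696 = 32416901/696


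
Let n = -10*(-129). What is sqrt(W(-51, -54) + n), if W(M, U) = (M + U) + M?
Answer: 9*sqrt(14) ≈ 33.675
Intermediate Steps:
n = 1290
W(M, U) = U + 2*M
sqrt(W(-51, -54) + n) = sqrt((-54 + 2*(-51)) + 1290) = sqrt((-54 - 102) + 1290) = sqrt(-156 + 1290) = sqrt(1134) = 9*sqrt(14)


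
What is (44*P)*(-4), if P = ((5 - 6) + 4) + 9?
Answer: -2112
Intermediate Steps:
P = 12 (P = (-1 + 4) + 9 = 3 + 9 = 12)
(44*P)*(-4) = (44*12)*(-4) = 528*(-4) = -2112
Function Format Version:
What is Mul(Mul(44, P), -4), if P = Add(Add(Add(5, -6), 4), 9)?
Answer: -2112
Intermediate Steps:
P = 12 (P = Add(Add(-1, 4), 9) = Add(3, 9) = 12)
Mul(Mul(44, P), -4) = Mul(Mul(44, 12), -4) = Mul(528, -4) = -2112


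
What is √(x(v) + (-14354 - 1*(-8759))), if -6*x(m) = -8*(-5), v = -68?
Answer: I*√50415/3 ≈ 74.844*I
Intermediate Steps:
x(m) = -20/3 (x(m) = -(-4)*(-5)/3 = -⅙*40 = -20/3)
√(x(v) + (-14354 - 1*(-8759))) = √(-20/3 + (-14354 - 1*(-8759))) = √(-20/3 + (-14354 + 8759)) = √(-20/3 - 5595) = √(-16805/3) = I*√50415/3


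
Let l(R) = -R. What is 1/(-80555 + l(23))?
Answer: -1/80578 ≈ -1.2410e-5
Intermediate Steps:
1/(-80555 + l(23)) = 1/(-80555 - 1*23) = 1/(-80555 - 23) = 1/(-80578) = -1/80578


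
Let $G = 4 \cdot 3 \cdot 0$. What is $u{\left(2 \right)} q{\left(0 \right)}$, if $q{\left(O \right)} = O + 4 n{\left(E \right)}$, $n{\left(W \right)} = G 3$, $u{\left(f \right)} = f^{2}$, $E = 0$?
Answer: $0$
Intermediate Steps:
$G = 0$ ($G = 12 \cdot 0 = 0$)
$n{\left(W \right)} = 0$ ($n{\left(W \right)} = 0 \cdot 3 = 0$)
$q{\left(O \right)} = O$ ($q{\left(O \right)} = O + 4 \cdot 0 = O + 0 = O$)
$u{\left(2 \right)} q{\left(0 \right)} = 2^{2} \cdot 0 = 4 \cdot 0 = 0$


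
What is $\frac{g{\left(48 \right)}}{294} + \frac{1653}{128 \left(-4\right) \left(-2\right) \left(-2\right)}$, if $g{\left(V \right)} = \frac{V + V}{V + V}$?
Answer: $- \frac{241967}{301056} \approx -0.80373$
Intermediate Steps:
$g{\left(V \right)} = 1$ ($g{\left(V \right)} = \frac{2 V}{2 V} = 2 V \frac{1}{2 V} = 1$)
$\frac{g{\left(48 \right)}}{294} + \frac{1653}{128 \left(-4\right) \left(-2\right) \left(-2\right)} = 1 \cdot \frac{1}{294} + \frac{1653}{128 \left(-4\right) \left(-2\right) \left(-2\right)} = 1 \cdot \frac{1}{294} + \frac{1653}{128 \cdot 8 \left(-2\right)} = \frac{1}{294} + \frac{1653}{128 \left(-16\right)} = \frac{1}{294} + \frac{1653}{-2048} = \frac{1}{294} + 1653 \left(- \frac{1}{2048}\right) = \frac{1}{294} - \frac{1653}{2048} = - \frac{241967}{301056}$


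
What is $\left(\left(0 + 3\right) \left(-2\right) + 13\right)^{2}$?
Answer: $49$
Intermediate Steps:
$\left(\left(0 + 3\right) \left(-2\right) + 13\right)^{2} = \left(3 \left(-2\right) + 13\right)^{2} = \left(-6 + 13\right)^{2} = 7^{2} = 49$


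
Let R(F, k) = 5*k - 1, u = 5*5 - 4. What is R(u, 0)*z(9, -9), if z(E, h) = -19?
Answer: 19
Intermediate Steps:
u = 21 (u = 25 - 4 = 21)
R(F, k) = -1 + 5*k
R(u, 0)*z(9, -9) = (-1 + 5*0)*(-19) = (-1 + 0)*(-19) = -1*(-19) = 19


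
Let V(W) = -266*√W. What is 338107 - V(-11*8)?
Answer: 338107 + 532*I*√22 ≈ 3.3811e+5 + 2495.3*I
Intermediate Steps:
338107 - V(-11*8) = 338107 - (-266)*√(-11*8) = 338107 - (-266)*√(-88) = 338107 - (-266)*2*I*√22 = 338107 - (-532)*I*√22 = 338107 + 532*I*√22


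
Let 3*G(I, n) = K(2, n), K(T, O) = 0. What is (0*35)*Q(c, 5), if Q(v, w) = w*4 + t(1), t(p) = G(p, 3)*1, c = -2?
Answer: 0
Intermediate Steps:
G(I, n) = 0 (G(I, n) = (⅓)*0 = 0)
t(p) = 0 (t(p) = 0*1 = 0)
Q(v, w) = 4*w (Q(v, w) = w*4 + 0 = 4*w + 0 = 4*w)
(0*35)*Q(c, 5) = (0*35)*(4*5) = 0*20 = 0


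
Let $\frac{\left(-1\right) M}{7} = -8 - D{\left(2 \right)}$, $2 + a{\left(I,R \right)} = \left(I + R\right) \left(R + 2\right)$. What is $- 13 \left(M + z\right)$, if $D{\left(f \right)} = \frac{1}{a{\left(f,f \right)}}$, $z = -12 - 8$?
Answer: $- \frac{949}{2} \approx -474.5$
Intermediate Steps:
$z = -20$
$a{\left(I,R \right)} = -2 + \left(2 + R\right) \left(I + R\right)$ ($a{\left(I,R \right)} = -2 + \left(I + R\right) \left(R + 2\right) = -2 + \left(I + R\right) \left(2 + R\right) = -2 + \left(2 + R\right) \left(I + R\right)$)
$D{\left(f \right)} = \frac{1}{-2 + 2 f^{2} + 4 f}$ ($D{\left(f \right)} = \frac{1}{-2 + f^{2} + 2 f + 2 f + f f} = \frac{1}{-2 + f^{2} + 2 f + 2 f + f^{2}} = \frac{1}{-2 + 2 f^{2} + 4 f}$)
$M = \frac{113}{2}$ ($M = - 7 \left(-8 - \frac{1}{2 \left(-1 + 2^{2} + 2 \cdot 2\right)}\right) = - 7 \left(-8 - \frac{1}{2 \left(-1 + 4 + 4\right)}\right) = - 7 \left(-8 - \frac{1}{2 \cdot 7}\right) = - 7 \left(-8 - \frac{1}{2} \cdot \frac{1}{7}\right) = - 7 \left(-8 - \frac{1}{14}\right) = \left(-7\right) \left(- \frac{113}{14}\right) = \frac{113}{2} \approx 56.5$)
$- 13 \left(M + z\right) = - 13 \left(\frac{113}{2} - 20\right) = \left(-13\right) \frac{73}{2} = - \frac{949}{2}$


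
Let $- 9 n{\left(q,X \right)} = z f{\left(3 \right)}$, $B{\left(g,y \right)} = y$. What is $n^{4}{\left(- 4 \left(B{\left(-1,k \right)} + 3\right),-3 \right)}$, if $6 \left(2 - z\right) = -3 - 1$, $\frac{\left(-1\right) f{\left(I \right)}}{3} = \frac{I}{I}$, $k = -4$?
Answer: $\frac{4096}{6561} \approx 0.6243$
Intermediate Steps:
$f{\left(I \right)} = -3$ ($f{\left(I \right)} = - 3 \frac{I}{I} = \left(-3\right) 1 = -3$)
$z = \frac{8}{3}$ ($z = 2 - \frac{-3 - 1}{6} = 2 - - \frac{2}{3} = 2 + \frac{2}{3} = \frac{8}{3} \approx 2.6667$)
$n{\left(q,X \right)} = \frac{8}{9}$ ($n{\left(q,X \right)} = - \frac{\frac{8}{3} \left(-3\right)}{9} = \left(- \frac{1}{9}\right) \left(-8\right) = \frac{8}{9}$)
$n^{4}{\left(- 4 \left(B{\left(-1,k \right)} + 3\right),-3 \right)} = \left(\frac{8}{9}\right)^{4} = \frac{4096}{6561}$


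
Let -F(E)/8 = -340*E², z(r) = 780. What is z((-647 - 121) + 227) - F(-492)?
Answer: -658413300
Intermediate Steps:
F(E) = 2720*E² (F(E) = -(-2720)*E² = 2720*E²)
z((-647 - 121) + 227) - F(-492) = 780 - 2720*(-492)² = 780 - 2720*242064 = 780 - 1*658414080 = 780 - 658414080 = -658413300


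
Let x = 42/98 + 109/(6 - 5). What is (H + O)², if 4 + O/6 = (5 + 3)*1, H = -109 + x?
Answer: 29241/49 ≈ 596.75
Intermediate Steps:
x = 766/7 (x = 42*(1/98) + 109/1 = 3/7 + 109*1 = 3/7 + 109 = 766/7 ≈ 109.43)
H = 3/7 (H = -109 + 766/7 = 3/7 ≈ 0.42857)
O = 24 (O = -24 + 6*((5 + 3)*1) = -24 + 6*(8*1) = -24 + 6*8 = -24 + 48 = 24)
(H + O)² = (3/7 + 24)² = (171/7)² = 29241/49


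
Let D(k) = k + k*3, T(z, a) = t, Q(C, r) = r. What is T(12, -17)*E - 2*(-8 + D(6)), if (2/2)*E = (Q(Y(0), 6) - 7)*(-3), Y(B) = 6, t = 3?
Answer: -23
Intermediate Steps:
T(z, a) = 3
D(k) = 4*k (D(k) = k + 3*k = 4*k)
E = 3 (E = (6 - 7)*(-3) = -1*(-3) = 3)
T(12, -17)*E - 2*(-8 + D(6)) = 3*3 - 2*(-8 + 4*6) = 9 - 2*(-8 + 24) = 9 - 2*16 = 9 - 32 = -23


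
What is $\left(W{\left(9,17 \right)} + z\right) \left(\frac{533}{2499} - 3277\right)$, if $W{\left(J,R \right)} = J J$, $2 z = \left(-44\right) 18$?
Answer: $\frac{122830350}{119} \approx 1.0322 \cdot 10^{6}$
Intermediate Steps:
$z = -396$ ($z = \frac{\left(-44\right) 18}{2} = \frac{1}{2} \left(-792\right) = -396$)
$W{\left(J,R \right)} = J^{2}$
$\left(W{\left(9,17 \right)} + z\right) \left(\frac{533}{2499} - 3277\right) = \left(9^{2} - 396\right) \left(\frac{533}{2499} - 3277\right) = \left(81 - 396\right) \left(533 \cdot \frac{1}{2499} - 3277\right) = - 315 \left(\frac{533}{2499} - 3277\right) = \left(-315\right) \left(- \frac{8188690}{2499}\right) = \frac{122830350}{119}$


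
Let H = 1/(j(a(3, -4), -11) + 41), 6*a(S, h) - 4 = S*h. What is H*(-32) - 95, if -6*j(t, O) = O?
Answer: -24607/257 ≈ -95.747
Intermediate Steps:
a(S, h) = ⅔ + S*h/6 (a(S, h) = ⅔ + (S*h)/6 = ⅔ + S*h/6)
j(t, O) = -O/6
H = 6/257 (H = 1/(-⅙*(-11) + 41) = 1/(11/6 + 41) = 1/(257/6) = 6/257 ≈ 0.023346)
H*(-32) - 95 = (6/257)*(-32) - 95 = -192/257 - 95 = -24607/257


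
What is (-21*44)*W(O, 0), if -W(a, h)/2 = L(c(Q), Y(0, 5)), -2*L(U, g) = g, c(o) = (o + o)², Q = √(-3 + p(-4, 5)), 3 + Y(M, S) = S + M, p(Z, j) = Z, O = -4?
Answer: -1848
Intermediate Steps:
Y(M, S) = -3 + M + S (Y(M, S) = -3 + (S + M) = -3 + (M + S) = -3 + M + S)
Q = I*√7 (Q = √(-3 - 4) = √(-7) = I*√7 ≈ 2.6458*I)
c(o) = 4*o² (c(o) = (2*o)² = 4*o²)
L(U, g) = -g/2
W(a, h) = 2 (W(a, h) = -(-1)*(-3 + 0 + 5) = -(-1)*2 = -2*(-1) = 2)
(-21*44)*W(O, 0) = -21*44*2 = -924*2 = -1848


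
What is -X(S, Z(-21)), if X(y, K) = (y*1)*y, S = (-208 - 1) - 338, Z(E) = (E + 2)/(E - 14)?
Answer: -299209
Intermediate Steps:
Z(E) = (2 + E)/(-14 + E)
S = -547 (S = -209 - 338 = -547)
X(y, K) = y² (X(y, K) = y*y = y²)
-X(S, Z(-21)) = -1*(-547)² = -1*299209 = -299209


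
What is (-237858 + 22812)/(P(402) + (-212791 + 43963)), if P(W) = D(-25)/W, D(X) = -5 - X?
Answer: 21612123/16967209 ≈ 1.2738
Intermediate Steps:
P(W) = 20/W (P(W) = (-5 - 1*(-25))/W = (-5 + 25)/W = 20/W)
(-237858 + 22812)/(P(402) + (-212791 + 43963)) = (-237858 + 22812)/(20/402 + (-212791 + 43963)) = -215046/(20*(1/402) - 168828) = -215046/(10/201 - 168828) = -215046/(-33934418/201) = -215046*(-201/33934418) = 21612123/16967209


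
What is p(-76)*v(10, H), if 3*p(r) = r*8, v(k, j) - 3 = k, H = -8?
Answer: -7904/3 ≈ -2634.7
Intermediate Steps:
v(k, j) = 3 + k
p(r) = 8*r/3 (p(r) = (r*8)/3 = (8*r)/3 = 8*r/3)
p(-76)*v(10, H) = ((8/3)*(-76))*(3 + 10) = -608/3*13 = -7904/3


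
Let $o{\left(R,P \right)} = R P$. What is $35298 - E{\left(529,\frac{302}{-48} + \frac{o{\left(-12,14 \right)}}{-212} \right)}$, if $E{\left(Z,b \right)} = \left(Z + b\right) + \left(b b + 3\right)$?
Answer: $\frac{56210799359}{1617984} \approx 34741.0$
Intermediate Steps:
$o{\left(R,P \right)} = P R$
$E{\left(Z,b \right)} = 3 + Z + b + b^{2}$ ($E{\left(Z,b \right)} = \left(Z + b\right) + \left(b^{2} + 3\right) = \left(Z + b\right) + \left(3 + b^{2}\right) = 3 + Z + b + b^{2}$)
$35298 - E{\left(529,\frac{302}{-48} + \frac{o{\left(-12,14 \right)}}{-212} \right)} = 35298 - \left(3 + 529 + \left(\frac{302}{-48} + \frac{14 \left(-12\right)}{-212}\right) + \left(\frac{302}{-48} + \frac{14 \left(-12\right)}{-212}\right)^{2}\right) = 35298 - \left(3 + 529 + \left(302 \left(- \frac{1}{48}\right) - - \frac{42}{53}\right) + \left(302 \left(- \frac{1}{48}\right) - - \frac{42}{53}\right)^{2}\right) = 35298 - \left(3 + 529 + \left(- \frac{151}{24} + \frac{42}{53}\right) + \left(- \frac{151}{24} + \frac{42}{53}\right)^{2}\right) = 35298 - \left(3 + 529 - \frac{6995}{1272} + \left(- \frac{6995}{1272}\right)^{2}\right) = 35298 - \left(3 + 529 - \frac{6995}{1272} + \frac{48930025}{1617984}\right) = 35298 - \frac{900799873}{1617984} = \frac{56210799359}{1617984}$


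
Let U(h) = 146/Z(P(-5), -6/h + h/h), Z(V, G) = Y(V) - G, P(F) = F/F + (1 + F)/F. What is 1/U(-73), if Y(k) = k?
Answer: 131/26645 ≈ 0.0049165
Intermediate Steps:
P(F) = 1 + (1 + F)/F
Z(V, G) = V - G
U(h) = 146/(⅘ + 6/h) (U(h) = 146/((2 + 1/(-5)) - (-6/h + h/h)) = 146/((2 - ⅕) - (-6/h + 1)) = 146/(9/5 - (1 - 6/h)) = 146/(9/5 + (-1 + 6/h)) = 146/(⅘ + 6/h))
1/U(-73) = 1/(365*(-73)/(15 + 2*(-73))) = 1/(365*(-73)/(15 - 146)) = 1/(365*(-73)/(-131)) = 1/(365*(-73)*(-1/131)) = 1/(26645/131) = 131/26645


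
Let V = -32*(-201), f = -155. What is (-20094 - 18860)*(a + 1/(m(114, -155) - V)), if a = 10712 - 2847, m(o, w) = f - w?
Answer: -985296223883/3216 ≈ -3.0637e+8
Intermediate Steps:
V = 6432
m(o, w) = -155 - w
a = 7865
(-20094 - 18860)*(a + 1/(m(114, -155) - V)) = (-20094 - 18860)*(7865 + 1/((-155 - 1*(-155)) - 1*6432)) = -38954*(7865 + 1/((-155 + 155) - 6432)) = -38954*(7865 + 1/(0 - 6432)) = -38954*(7865 + 1/(-6432)) = -38954*(7865 - 1/6432) = -38954*50587679/6432 = -985296223883/3216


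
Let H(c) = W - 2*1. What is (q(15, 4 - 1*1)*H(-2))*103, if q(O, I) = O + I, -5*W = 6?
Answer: -29664/5 ≈ -5932.8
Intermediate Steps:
W = -6/5 (W = -⅕*6 = -6/5 ≈ -1.2000)
q(O, I) = I + O
H(c) = -16/5 (H(c) = -6/5 - 2*1 = -6/5 - 2 = -16/5)
(q(15, 4 - 1*1)*H(-2))*103 = (((4 - 1*1) + 15)*(-16/5))*103 = (((4 - 1) + 15)*(-16/5))*103 = ((3 + 15)*(-16/5))*103 = (18*(-16/5))*103 = -288/5*103 = -29664/5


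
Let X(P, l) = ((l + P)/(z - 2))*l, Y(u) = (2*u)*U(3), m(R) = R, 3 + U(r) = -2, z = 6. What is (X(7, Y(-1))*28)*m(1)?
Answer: 1190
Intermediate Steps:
U(r) = -5 (U(r) = -3 - 2 = -5)
Y(u) = -10*u (Y(u) = (2*u)*(-5) = -10*u)
X(P, l) = l*(P/4 + l/4) (X(P, l) = ((l + P)/(6 - 2))*l = ((P + l)/4)*l = ((P + l)*(¼))*l = (P/4 + l/4)*l = l*(P/4 + l/4))
(X(7, Y(-1))*28)*m(1) = (((-10*(-1))*(7 - 10*(-1))/4)*28)*1 = (((¼)*10*(7 + 10))*28)*1 = (((¼)*10*17)*28)*1 = ((85/2)*28)*1 = 1190*1 = 1190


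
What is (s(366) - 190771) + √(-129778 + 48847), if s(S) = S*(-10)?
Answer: -194431 + I*√80931 ≈ -1.9443e+5 + 284.48*I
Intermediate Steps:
s(S) = -10*S
(s(366) - 190771) + √(-129778 + 48847) = (-10*366 - 190771) + √(-129778 + 48847) = (-3660 - 190771) + √(-80931) = -194431 + I*√80931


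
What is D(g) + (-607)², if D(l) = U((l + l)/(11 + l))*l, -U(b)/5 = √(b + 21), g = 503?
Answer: 368449 - 25150*√15163/257 ≈ 3.5640e+5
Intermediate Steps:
U(b) = -5*√(21 + b) (U(b) = -5*√(b + 21) = -5*√(21 + b))
D(l) = -5*l*√(21 + 2*l/(11 + l)) (D(l) = (-5*√(21 + (l + l)/(11 + l)))*l = (-5*√(21 + (2*l)/(11 + l)))*l = (-5*√(21 + 2*l/(11 + l)))*l = -5*l*√(21 + 2*l/(11 + l)))
D(g) + (-607)² = -5*503*√((231 + 23*503)/(11 + 503)) + (-607)² = -5*503*√((231 + 11569)/514) + 368449 = -5*503*√((1/514)*11800) + 368449 = -5*503*√(5900/257) + 368449 = -5*503*10*√15163/257 + 368449 = -25150*√15163/257 + 368449 = 368449 - 25150*√15163/257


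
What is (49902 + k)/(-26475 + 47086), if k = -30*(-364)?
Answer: 60822/20611 ≈ 2.9509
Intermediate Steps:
k = 10920
(49902 + k)/(-26475 + 47086) = (49902 + 10920)/(-26475 + 47086) = 60822/20611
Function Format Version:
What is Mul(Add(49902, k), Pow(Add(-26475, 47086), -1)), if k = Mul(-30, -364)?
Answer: Rational(60822, 20611) ≈ 2.9509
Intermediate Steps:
k = 10920
Mul(Add(49902, k), Pow(Add(-26475, 47086), -1)) = Mul(Add(49902, 10920), Pow(Add(-26475, 47086), -1)) = Mul(60822, Pow(20611, -1)) = Mul(60822, Rational(1, 20611)) = Rational(60822, 20611)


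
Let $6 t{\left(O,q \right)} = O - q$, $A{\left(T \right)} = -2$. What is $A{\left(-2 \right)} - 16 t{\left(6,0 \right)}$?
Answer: $-18$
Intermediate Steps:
$t{\left(O,q \right)} = - \frac{q}{6} + \frac{O}{6}$ ($t{\left(O,q \right)} = \frac{O - q}{6} = - \frac{q}{6} + \frac{O}{6}$)
$A{\left(-2 \right)} - 16 t{\left(6,0 \right)} = -2 - 16 \left(\left(- \frac{1}{6}\right) 0 + \frac{1}{6} \cdot 6\right) = -2 - 16 \left(0 + 1\right) = -2 - 16 = -18$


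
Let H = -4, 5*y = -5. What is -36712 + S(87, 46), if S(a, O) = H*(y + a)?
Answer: -37056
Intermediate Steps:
y = -1 (y = (1/5)*(-5) = -1)
S(a, O) = 4 - 4*a (S(a, O) = -4*(-1 + a) = 4 - 4*a)
-36712 + S(87, 46) = -36712 + (4 - 4*87) = -36712 + (4 - 348) = -36712 - 344 = -37056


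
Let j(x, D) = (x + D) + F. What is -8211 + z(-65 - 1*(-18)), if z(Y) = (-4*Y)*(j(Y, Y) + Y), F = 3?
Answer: -34155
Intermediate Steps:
j(x, D) = 3 + D + x (j(x, D) = (x + D) + 3 = (D + x) + 3 = 3 + D + x)
z(Y) = -4*Y*(3 + 3*Y) (z(Y) = (-4*Y)*((3 + Y + Y) + Y) = (-4*Y)*((3 + 2*Y) + Y) = (-4*Y)*(3 + 3*Y) = -4*Y*(3 + 3*Y))
-8211 + z(-65 - 1*(-18)) = -8211 - 12*(-65 - 1*(-18))*(1 + (-65 - 1*(-18))) = -8211 - 12*(-65 + 18)*(1 + (-65 + 18)) = -8211 - 12*(-47)*(1 - 47) = -8211 - 12*(-47)*(-46) = -8211 - 25944 = -34155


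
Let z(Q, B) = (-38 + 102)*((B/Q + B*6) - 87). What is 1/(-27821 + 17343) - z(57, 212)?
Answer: -45437302201/597246 ≈ -76078.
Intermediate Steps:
z(Q, B) = -5568 + 384*B + 64*B/Q (z(Q, B) = 64*((B/Q + 6*B) - 87) = 64*((6*B + B/Q) - 87) = 64*(-87 + 6*B + B/Q) = -5568 + 384*B + 64*B/Q)
1/(-27821 + 17343) - z(57, 212) = 1/(-27821 + 17343) - (-5568 + 384*212 + 64*212/57) = 1/(-10478) - (-5568 + 81408 + 64*212*(1/57)) = -1/10478 - (-5568 + 81408 + 13568/57) = -1/10478 - 1*4336448/57 = -1/10478 - 4336448/57 = -45437302201/597246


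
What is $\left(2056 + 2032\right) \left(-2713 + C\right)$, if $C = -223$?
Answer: $-12002368$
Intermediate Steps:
$\left(2056 + 2032\right) \left(-2713 + C\right) = \left(2056 + 2032\right) \left(-2713 - 223\right) = 4088 \left(-2936\right) = -12002368$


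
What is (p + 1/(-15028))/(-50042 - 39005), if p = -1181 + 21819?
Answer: -310147863/1338198316 ≈ -0.23177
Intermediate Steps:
p = 20638
(p + 1/(-15028))/(-50042 - 39005) = (20638 + 1/(-15028))/(-50042 - 39005) = (20638 - 1/15028)/(-89047) = (310147863/15028)*(-1/89047) = -310147863/1338198316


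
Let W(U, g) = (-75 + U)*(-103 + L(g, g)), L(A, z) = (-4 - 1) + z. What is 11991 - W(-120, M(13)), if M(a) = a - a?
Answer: -9069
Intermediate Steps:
M(a) = 0
L(A, z) = -5 + z
W(U, g) = (-108 + g)*(-75 + U) (W(U, g) = (-75 + U)*(-103 + (-5 + g)) = (-75 + U)*(-108 + g) = (-108 + g)*(-75 + U))
11991 - W(-120, M(13)) = 11991 - (8100 - 108*(-120) - 75*0 - 120*0) = 11991 - (8100 + 12960 + 0 + 0) = 11991 - 1*21060 = 11991 - 21060 = -9069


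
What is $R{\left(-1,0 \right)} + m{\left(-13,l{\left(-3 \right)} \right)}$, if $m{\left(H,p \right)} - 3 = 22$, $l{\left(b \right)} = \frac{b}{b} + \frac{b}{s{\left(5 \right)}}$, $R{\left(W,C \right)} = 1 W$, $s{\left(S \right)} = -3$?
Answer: $24$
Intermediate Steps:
$R{\left(W,C \right)} = W$
$l{\left(b \right)} = 1 - \frac{b}{3}$ ($l{\left(b \right)} = \frac{b}{b} + \frac{b}{-3} = 1 + b \left(- \frac{1}{3}\right) = 1 - \frac{b}{3}$)
$m{\left(H,p \right)} = 25$ ($m{\left(H,p \right)} = 3 + 22 = 25$)
$R{\left(-1,0 \right)} + m{\left(-13,l{\left(-3 \right)} \right)} = -1 + 25 = 24$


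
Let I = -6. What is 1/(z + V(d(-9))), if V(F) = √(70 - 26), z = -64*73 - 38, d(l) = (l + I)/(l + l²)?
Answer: -2355/11092028 - √11/11092028 ≈ -0.00021261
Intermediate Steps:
d(l) = (-6 + l)/(l + l²) (d(l) = (l - 6)/(l + l²) = (-6 + l)/(l + l²))
z = -4710 (z = -4672 - 38 = -4710)
V(F) = 2*√11 (V(F) = √44 = 2*√11)
1/(z + V(d(-9))) = 1/(-4710 + 2*√11)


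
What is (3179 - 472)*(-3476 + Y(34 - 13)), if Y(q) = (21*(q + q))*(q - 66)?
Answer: -116850362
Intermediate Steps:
Y(q) = 42*q*(-66 + q) (Y(q) = (21*(2*q))*(-66 + q) = (42*q)*(-66 + q) = 42*q*(-66 + q))
(3179 - 472)*(-3476 + Y(34 - 13)) = (3179 - 472)*(-3476 + 42*(34 - 13)*(-66 + (34 - 13))) = 2707*(-3476 + 42*21*(-66 + 21)) = 2707*(-3476 + 42*21*(-45)) = 2707*(-3476 - 39690) = 2707*(-43166) = -116850362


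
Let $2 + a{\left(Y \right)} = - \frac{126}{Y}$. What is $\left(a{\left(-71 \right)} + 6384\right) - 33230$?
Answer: $- \frac{1906082}{71} \approx -26846.0$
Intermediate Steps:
$a{\left(Y \right)} = -2 - \frac{126}{Y}$
$\left(a{\left(-71 \right)} + 6384\right) - 33230 = \left(\left(-2 - \frac{126}{-71}\right) + 6384\right) - 33230 = \left(\left(-2 - - \frac{126}{71}\right) + 6384\right) - 33230 = \left(\left(-2 + \frac{126}{71}\right) + 6384\right) - 33230 = \left(- \frac{16}{71} + 6384\right) - 33230 = \frac{453248}{71} - 33230 = - \frac{1906082}{71}$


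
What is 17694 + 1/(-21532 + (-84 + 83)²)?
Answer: 380969513/21531 ≈ 17694.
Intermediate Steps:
17694 + 1/(-21532 + (-84 + 83)²) = 17694 + 1/(-21532 + (-1)²) = 17694 + 1/(-21532 + 1) = 17694 + 1/(-21531) = 17694 - 1/21531 = 380969513/21531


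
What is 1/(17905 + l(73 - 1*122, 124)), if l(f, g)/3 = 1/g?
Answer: 124/2220223 ≈ 5.5850e-5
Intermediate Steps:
l(f, g) = 3/g
1/(17905 + l(73 - 1*122, 124)) = 1/(17905 + 3/124) = 1/(2220223/124) = 124/2220223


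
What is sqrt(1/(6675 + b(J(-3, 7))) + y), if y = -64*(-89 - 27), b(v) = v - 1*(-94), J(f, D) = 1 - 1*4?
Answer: sqrt(339861491310)/6766 ≈ 86.163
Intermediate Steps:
J(f, D) = -3 (J(f, D) = 1 - 4 = -3)
b(v) = 94 + v (b(v) = v + 94 = 94 + v)
y = 7424 (y = -64*(-116) = 7424)
sqrt(1/(6675 + b(J(-3, 7))) + y) = sqrt(1/(6675 + (94 - 3)) + 7424) = sqrt(1/(6675 + 91) + 7424) = sqrt(1/6766 + 7424) = sqrt(50230785/6766) = sqrt(339861491310)/6766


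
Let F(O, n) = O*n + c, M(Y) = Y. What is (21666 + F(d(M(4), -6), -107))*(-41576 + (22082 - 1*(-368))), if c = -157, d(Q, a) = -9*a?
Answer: -300871106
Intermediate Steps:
F(O, n) = -157 + O*n (F(O, n) = O*n - 157 = -157 + O*n)
(21666 + F(d(M(4), -6), -107))*(-41576 + (22082 - 1*(-368))) = (21666 + (-157 - 9*(-6)*(-107)))*(-41576 + (22082 - 1*(-368))) = (21666 + (-157 + 54*(-107)))*(-41576 + (22082 + 368)) = (21666 + (-157 - 5778))*(-41576 + 22450) = (21666 - 5935)*(-19126) = 15731*(-19126) = -300871106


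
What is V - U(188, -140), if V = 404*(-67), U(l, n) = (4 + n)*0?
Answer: -27068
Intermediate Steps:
U(l, n) = 0
V = -27068
V - U(188, -140) = -27068 - 1*0 = -27068 + 0 = -27068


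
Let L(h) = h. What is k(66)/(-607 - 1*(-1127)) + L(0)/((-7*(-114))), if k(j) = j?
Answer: 33/260 ≈ 0.12692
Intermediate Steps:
k(66)/(-607 - 1*(-1127)) + L(0)/((-7*(-114))) = 66/(-607 - 1*(-1127)) + 0/((-7*(-114))) = 66/(-607 + 1127) + 0/798 = 66/520 + 0*(1/798) = 66*(1/520) + 0 = 33/260 + 0 = 33/260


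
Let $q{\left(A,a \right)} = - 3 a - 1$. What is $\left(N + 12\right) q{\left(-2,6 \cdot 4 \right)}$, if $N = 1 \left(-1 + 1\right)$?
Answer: $-876$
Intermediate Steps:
$q{\left(A,a \right)} = -1 - 3 a$
$N = 0$ ($N = 1 \cdot 0 = 0$)
$\left(N + 12\right) q{\left(-2,6 \cdot 4 \right)} = \left(0 + 12\right) \left(-1 - 3 \cdot 6 \cdot 4\right) = 12 \left(-1 - 72\right) = 12 \left(-73\right) = -876$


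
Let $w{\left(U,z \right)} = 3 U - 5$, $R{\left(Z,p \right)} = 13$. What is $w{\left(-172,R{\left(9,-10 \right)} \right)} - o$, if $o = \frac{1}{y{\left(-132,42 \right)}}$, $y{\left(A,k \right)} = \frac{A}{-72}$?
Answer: $- \frac{5737}{11} \approx -521.54$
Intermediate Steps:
$y{\left(A,k \right)} = - \frac{A}{72}$ ($y{\left(A,k \right)} = A \left(- \frac{1}{72}\right) = - \frac{A}{72}$)
$w{\left(U,z \right)} = -5 + 3 U$
$o = \frac{6}{11}$ ($o = \frac{1}{\left(- \frac{1}{72}\right) \left(-132\right)} = \frac{1}{\frac{11}{6}} = \frac{6}{11} \approx 0.54545$)
$w{\left(-172,R{\left(9,-10 \right)} \right)} - o = \left(-5 + 3 \left(-172\right)\right) - \frac{6}{11} = \left(-5 - 516\right) - \frac{6}{11} = -521 - \frac{6}{11} = - \frac{5737}{11}$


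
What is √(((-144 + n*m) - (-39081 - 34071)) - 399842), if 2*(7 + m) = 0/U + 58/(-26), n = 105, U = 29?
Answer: I*√221515814/26 ≈ 572.44*I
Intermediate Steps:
m = -211/26 (m = -7 + (0/29 + 58/(-26))/2 = -7 + (0*(1/29) + 58*(-1/26))/2 = -7 + (0 - 29/13)/2 = -7 + (½)*(-29/13) = -7 - 29/26 = -211/26 ≈ -8.1154)
√(((-144 + n*m) - (-39081 - 34071)) - 399842) = √(((-144 + 105*(-211/26)) - (-39081 - 34071)) - 399842) = √(((-144 - 22155/26) - 1*(-73152)) - 399842) = √((-25899/26 + 73152) - 399842) = √(1876053/26 - 399842) = √(-8519839/26) = I*√221515814/26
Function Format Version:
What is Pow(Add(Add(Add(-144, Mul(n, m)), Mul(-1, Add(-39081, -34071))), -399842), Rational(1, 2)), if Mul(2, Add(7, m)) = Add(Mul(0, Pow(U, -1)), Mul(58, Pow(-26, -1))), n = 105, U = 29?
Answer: Mul(Rational(1, 26), I, Pow(221515814, Rational(1, 2))) ≈ Mul(572.44, I)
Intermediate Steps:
m = Rational(-211, 26) (m = Add(-7, Mul(Rational(1, 2), Add(Mul(0, Pow(29, -1)), Mul(58, Pow(-26, -1))))) = Add(-7, Mul(Rational(1, 2), Add(Mul(0, Rational(1, 29)), Mul(58, Rational(-1, 26))))) = Add(-7, Mul(Rational(1, 2), Add(0, Rational(-29, 13)))) = Add(-7, Mul(Rational(1, 2), Rational(-29, 13))) = Add(-7, Rational(-29, 26)) = Rational(-211, 26) ≈ -8.1154)
Pow(Add(Add(Add(-144, Mul(n, m)), Mul(-1, Add(-39081, -34071))), -399842), Rational(1, 2)) = Pow(Add(Add(Add(-144, Mul(105, Rational(-211, 26))), Mul(-1, Add(-39081, -34071))), -399842), Rational(1, 2)) = Pow(Add(Add(Add(-144, Rational(-22155, 26)), Mul(-1, -73152)), -399842), Rational(1, 2)) = Pow(Add(Add(Rational(-25899, 26), 73152), -399842), Rational(1, 2)) = Pow(Add(Rational(1876053, 26), -399842), Rational(1, 2)) = Pow(Rational(-8519839, 26), Rational(1, 2)) = Mul(Rational(1, 26), I, Pow(221515814, Rational(1, 2)))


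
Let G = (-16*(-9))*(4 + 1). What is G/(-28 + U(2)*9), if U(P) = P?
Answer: -72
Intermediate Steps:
G = 720 (G = 144*5 = 720)
G/(-28 + U(2)*9) = 720/(-28 + 2*9) = 720/(-28 + 18) = 720/(-10) = 720*(-⅒) = -72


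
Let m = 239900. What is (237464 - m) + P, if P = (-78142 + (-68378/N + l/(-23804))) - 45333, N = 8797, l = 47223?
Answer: -2397116676501/19036708 ≈ -1.2592e+5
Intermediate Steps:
P = -2350743255813/19036708 (P = (-78142 + (-68378/8797 + 47223/(-23804))) - 45333 = (-78142 + (-68378*1/8797 + 47223*(-1/23804))) - 45333 = (-78142 + (-68378/8797 - 4293/2164)) - 45333 = (-78142 - 185735513/19036708) - 45333 = -1487752172049/19036708 - 45333 = -2350743255813/19036708 ≈ -1.2348e+5)
(237464 - m) + P = (237464 - 1*239900) - 2350743255813/19036708 = (237464 - 239900) - 2350743255813/19036708 = -2436 - 2350743255813/19036708 = -2397116676501/19036708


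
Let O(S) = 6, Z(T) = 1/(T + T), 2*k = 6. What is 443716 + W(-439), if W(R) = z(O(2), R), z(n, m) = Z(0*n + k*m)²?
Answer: 3078482084497/6937956 ≈ 4.4372e+5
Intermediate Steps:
k = 3 (k = (½)*6 = 3)
Z(T) = 1/(2*T)
z(n, m) = 1/(36*m²) (z(n, m) = (1/(2*(0*n + 3*m)))² = (1/(2*(0 + 3*m)))² = (1/(2*((3*m))))² = ((1/(3*m))/2)² = (1/(6*m))² = 1/(36*m²))
W(R) = 1/(36*R²)
443716 + W(-439) = 443716 + (1/36)/(-439)² = 443716 + (1/36)*(1/192721) = 443716 + 1/6937956 = 3078482084497/6937956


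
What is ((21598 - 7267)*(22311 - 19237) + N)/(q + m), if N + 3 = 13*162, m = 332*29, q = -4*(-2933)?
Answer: 14685199/7120 ≈ 2062.5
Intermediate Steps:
q = 11732
m = 9628
N = 2103 (N = -3 + 13*162 = -3 + 2106 = 2103)
((21598 - 7267)*(22311 - 19237) + N)/(q + m) = ((21598 - 7267)*(22311 - 19237) + 2103)/(11732 + 9628) = (14331*3074 + 2103)/21360 = (44053494 + 2103)*(1/21360) = 44055597*(1/21360) = 14685199/7120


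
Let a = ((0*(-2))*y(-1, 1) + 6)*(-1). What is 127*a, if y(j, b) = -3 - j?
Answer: -762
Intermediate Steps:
a = -6 (a = ((0*(-2))*(-3 - 1*(-1)) + 6)*(-1) = (0*(-3 + 1) + 6)*(-1) = (0*(-2) + 6)*(-1) = (0 + 6)*(-1) = 6*(-1) = -6)
127*a = 127*(-6) = -762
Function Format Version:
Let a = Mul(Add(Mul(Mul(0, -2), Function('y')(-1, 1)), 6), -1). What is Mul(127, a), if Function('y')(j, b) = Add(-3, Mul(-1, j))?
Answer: -762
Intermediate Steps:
a = -6 (a = Mul(Add(Mul(Mul(0, -2), Add(-3, Mul(-1, -1))), 6), -1) = Mul(Add(Mul(0, Add(-3, 1)), 6), -1) = Mul(Add(Mul(0, -2), 6), -1) = Mul(Add(0, 6), -1) = Mul(6, -1) = -6)
Mul(127, a) = Mul(127, -6) = -762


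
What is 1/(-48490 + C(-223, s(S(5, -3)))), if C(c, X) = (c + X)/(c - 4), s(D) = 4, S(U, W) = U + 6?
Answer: -227/11007011 ≈ -2.0623e-5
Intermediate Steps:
S(U, W) = 6 + U
C(c, X) = (X + c)/(-4 + c)
1/(-48490 + C(-223, s(S(5, -3)))) = 1/(-48490 + (4 - 223)/(-4 - 223)) = 1/(-48490 - 219/(-227)) = 1/(-48490 - 1/227*(-219)) = 1/(-48490 + 219/227) = 1/(-11007011/227) = -227/11007011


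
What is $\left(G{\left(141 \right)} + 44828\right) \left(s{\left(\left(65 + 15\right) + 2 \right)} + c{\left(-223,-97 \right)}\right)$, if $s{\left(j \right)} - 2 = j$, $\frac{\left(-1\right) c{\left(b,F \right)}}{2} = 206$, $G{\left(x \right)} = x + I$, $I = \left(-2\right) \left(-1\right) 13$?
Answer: $-14758360$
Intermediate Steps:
$I = 26$ ($I = 2 \cdot 13 = 26$)
$G{\left(x \right)} = 26 + x$ ($G{\left(x \right)} = x + 26 = 26 + x$)
$c{\left(b,F \right)} = -412$ ($c{\left(b,F \right)} = \left(-2\right) 206 = -412$)
$s{\left(j \right)} = 2 + j$
$\left(G{\left(141 \right)} + 44828\right) \left(s{\left(\left(65 + 15\right) + 2 \right)} + c{\left(-223,-97 \right)}\right) = \left(\left(26 + 141\right) + 44828\right) \left(\left(2 + \left(\left(65 + 15\right) + 2\right)\right) - 412\right) = \left(167 + 44828\right) \left(\left(2 + \left(80 + 2\right)\right) - 412\right) = 44995 \left(\left(2 + 82\right) - 412\right) = 44995 \left(84 - 412\right) = 44995 \left(-328\right) = -14758360$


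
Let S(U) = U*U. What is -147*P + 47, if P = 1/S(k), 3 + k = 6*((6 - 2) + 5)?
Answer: 40700/867 ≈ 46.943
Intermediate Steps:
k = 51 (k = -3 + 6*((6 - 2) + 5) = -3 + 6*(4 + 5) = -3 + 6*9 = -3 + 54 = 51)
S(U) = U²
P = 1/2601 (P = 1/(51²) = 1/2601 ≈ 0.00038447)
-147*P + 47 = -147*1/2601 + 47 = -49/867 + 47 = 40700/867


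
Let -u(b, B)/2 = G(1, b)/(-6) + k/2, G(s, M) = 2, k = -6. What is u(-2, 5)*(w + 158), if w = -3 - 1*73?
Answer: 1640/3 ≈ 546.67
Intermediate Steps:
w = -76 (w = -3 - 73 = -76)
u(b, B) = 20/3 (u(b, B) = -2*(2/(-6) - 6/2) = -2*(2*(-1/6) - 6*1/2) = -2*(-1/3 - 3) = -2*(-10/3) = 20/3)
u(-2, 5)*(w + 158) = 20*(-76 + 158)/3 = (20/3)*82 = 1640/3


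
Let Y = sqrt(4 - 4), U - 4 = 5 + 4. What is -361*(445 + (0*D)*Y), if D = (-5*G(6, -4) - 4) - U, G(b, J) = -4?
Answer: -160645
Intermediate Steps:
U = 13 (U = 4 + (5 + 4) = 4 + 9 = 13)
D = 3 (D = (-5*(-4) - 4) - 1*13 = (20 - 4) - 13 = 16 - 13 = 3)
Y = 0 (Y = sqrt(0) = 0)
-361*(445 + (0*D)*Y) = -361*(445 + (0*3)*0) = -361*(445 + 0*0) = -361*(445 + 0) = -361*445 = -160645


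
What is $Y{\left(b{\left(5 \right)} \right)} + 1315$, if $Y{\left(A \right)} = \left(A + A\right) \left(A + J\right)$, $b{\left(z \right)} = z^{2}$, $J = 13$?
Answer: $3215$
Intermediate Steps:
$Y{\left(A \right)} = 2 A \left(13 + A\right)$ ($Y{\left(A \right)} = \left(A + A\right) \left(A + 13\right) = 2 A \left(13 + A\right)$)
$Y{\left(b{\left(5 \right)} \right)} + 1315 = 2 \cdot 5^{2} \left(13 + 5^{2}\right) + 1315 = 2 \cdot 25 \left(13 + 25\right) + 1315 = 2 \cdot 25 \cdot 38 + 1315 = 1900 + 1315 = 3215$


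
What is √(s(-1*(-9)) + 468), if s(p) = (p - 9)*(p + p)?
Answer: 6*√13 ≈ 21.633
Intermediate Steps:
s(p) = 2*p*(-9 + p) (s(p) = (-9 + p)*(2*p) = 2*p*(-9 + p))
√(s(-1*(-9)) + 468) = √(2*(-1*(-9))*(-9 - 1*(-9)) + 468) = √(2*9*(-9 + 9) + 468) = √(2*9*0 + 468) = √(0 + 468) = √468 = 6*√13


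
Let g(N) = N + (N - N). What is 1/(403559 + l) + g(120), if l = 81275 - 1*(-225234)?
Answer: 85208161/710068 ≈ 120.00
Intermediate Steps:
l = 306509 (l = 81275 + 225234 = 306509)
g(N) = N (g(N) = N + 0 = N)
1/(403559 + l) + g(120) = 1/(403559 + 306509) + 120 = 1/710068 + 120 = 85208161/710068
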